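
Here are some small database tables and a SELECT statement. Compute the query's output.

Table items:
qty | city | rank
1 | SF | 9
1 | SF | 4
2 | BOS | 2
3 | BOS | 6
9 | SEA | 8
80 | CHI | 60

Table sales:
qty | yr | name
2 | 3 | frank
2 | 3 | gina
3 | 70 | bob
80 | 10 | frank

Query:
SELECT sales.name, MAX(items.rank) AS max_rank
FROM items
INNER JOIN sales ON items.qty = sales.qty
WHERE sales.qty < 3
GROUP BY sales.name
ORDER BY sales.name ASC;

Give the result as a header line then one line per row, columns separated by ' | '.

== RESULT ==
sales.name | max_rank
frank | 2
gina | 2

Derivation:
After JOIN sales (4 rows):
items.qty | items.city | items.rank | sales.qty | sales.yr | sales.name
2 | BOS | 2 | 2 | 3 | frank
2 | BOS | 2 | 2 | 3 | gina
3 | BOS | 6 | 3 | 70 | bob
80 | CHI | 60 | 80 | 10 | frank
After WHERE (2 rows):
items.qty | items.city | items.rank | sales.qty | sales.yr | sales.name
2 | BOS | 2 | 2 | 3 | frank
2 | BOS | 2 | 2 | 3 | gina
After GROUP BY (2 rows):
sales.name | max_rank
frank | 2
gina | 2
After ORDER BY (2 rows):
sales.name | max_rank
frank | 2
gina | 2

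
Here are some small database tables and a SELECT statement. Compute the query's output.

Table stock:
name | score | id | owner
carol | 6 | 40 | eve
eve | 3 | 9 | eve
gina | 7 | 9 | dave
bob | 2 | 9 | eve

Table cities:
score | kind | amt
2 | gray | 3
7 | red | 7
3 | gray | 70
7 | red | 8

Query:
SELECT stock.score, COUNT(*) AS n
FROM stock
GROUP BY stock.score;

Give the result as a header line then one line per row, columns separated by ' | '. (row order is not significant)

After GROUP BY (4 rows):
stock.score | n
6 | 1
3 | 1
7 | 1
2 | 1

== RESULT ==
stock.score | n
6 | 1
3 | 1
7 | 1
2 | 1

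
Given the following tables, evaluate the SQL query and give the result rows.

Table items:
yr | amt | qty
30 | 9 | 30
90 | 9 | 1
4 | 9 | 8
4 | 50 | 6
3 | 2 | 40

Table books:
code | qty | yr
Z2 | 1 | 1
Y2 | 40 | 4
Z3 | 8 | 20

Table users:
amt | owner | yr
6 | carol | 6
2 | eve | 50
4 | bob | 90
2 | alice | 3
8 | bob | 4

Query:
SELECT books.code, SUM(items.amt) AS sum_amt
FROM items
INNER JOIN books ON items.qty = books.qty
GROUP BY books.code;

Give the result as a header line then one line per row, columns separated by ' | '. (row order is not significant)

After JOIN books (3 rows):
items.yr | items.amt | items.qty | books.code | books.qty | books.yr
90 | 9 | 1 | Z2 | 1 | 1
4 | 9 | 8 | Z3 | 8 | 20
3 | 2 | 40 | Y2 | 40 | 4
After GROUP BY (3 rows):
books.code | sum_amt
Z2 | 9
Z3 | 9
Y2 | 2

== RESULT ==
books.code | sum_amt
Z2 | 9
Z3 | 9
Y2 | 2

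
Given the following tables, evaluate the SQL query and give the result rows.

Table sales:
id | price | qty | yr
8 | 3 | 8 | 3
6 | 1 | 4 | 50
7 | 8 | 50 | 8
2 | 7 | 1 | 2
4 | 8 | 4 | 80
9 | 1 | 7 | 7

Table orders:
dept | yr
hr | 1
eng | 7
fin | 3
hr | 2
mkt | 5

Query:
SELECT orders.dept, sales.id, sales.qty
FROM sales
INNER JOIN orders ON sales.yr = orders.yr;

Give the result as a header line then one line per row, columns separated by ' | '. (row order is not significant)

== RESULT ==
orders.dept | sales.id | sales.qty
fin | 8 | 8
hr | 2 | 1
eng | 9 | 7

Derivation:
After JOIN orders (3 rows):
sales.id | sales.price | sales.qty | sales.yr | orders.dept | orders.yr
8 | 3 | 8 | 3 | fin | 3
2 | 7 | 1 | 2 | hr | 2
9 | 1 | 7 | 7 | eng | 7
After SELECT (3 rows):
orders.dept | sales.id | sales.qty
fin | 8 | 8
hr | 2 | 1
eng | 9 | 7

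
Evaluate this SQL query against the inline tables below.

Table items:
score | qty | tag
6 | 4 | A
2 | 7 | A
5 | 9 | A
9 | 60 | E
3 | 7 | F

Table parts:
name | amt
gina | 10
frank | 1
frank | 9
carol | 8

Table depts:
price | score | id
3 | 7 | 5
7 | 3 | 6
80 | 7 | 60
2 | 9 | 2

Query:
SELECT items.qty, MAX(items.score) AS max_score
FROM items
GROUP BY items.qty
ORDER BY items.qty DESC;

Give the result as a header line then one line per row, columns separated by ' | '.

== RESULT ==
items.qty | max_score
60 | 9
9 | 5
7 | 3
4 | 6

Derivation:
After GROUP BY (4 rows):
items.qty | max_score
4 | 6
7 | 3
9 | 5
60 | 9
After ORDER BY (4 rows):
items.qty | max_score
60 | 9
9 | 5
7 | 3
4 | 6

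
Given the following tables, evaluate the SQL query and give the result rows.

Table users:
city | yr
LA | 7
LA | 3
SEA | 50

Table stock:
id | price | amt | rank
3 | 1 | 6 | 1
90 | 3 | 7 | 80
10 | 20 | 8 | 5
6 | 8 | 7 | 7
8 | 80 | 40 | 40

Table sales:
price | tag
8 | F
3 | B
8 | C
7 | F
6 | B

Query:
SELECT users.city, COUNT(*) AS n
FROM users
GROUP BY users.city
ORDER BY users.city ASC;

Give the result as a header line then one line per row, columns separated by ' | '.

== RESULT ==
users.city | n
LA | 2
SEA | 1

Derivation:
After GROUP BY (2 rows):
users.city | n
LA | 2
SEA | 1
After ORDER BY (2 rows):
users.city | n
LA | 2
SEA | 1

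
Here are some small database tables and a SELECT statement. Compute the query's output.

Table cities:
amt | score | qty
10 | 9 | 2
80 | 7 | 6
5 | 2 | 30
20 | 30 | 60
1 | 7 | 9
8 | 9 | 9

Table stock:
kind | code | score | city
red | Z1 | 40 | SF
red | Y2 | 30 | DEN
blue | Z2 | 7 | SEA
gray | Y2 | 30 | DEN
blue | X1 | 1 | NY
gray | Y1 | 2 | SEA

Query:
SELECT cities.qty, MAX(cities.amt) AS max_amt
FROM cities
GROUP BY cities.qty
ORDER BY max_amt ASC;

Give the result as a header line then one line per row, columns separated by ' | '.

After GROUP BY (5 rows):
cities.qty | max_amt
2 | 10
6 | 80
30 | 5
60 | 20
9 | 8
After ORDER BY (5 rows):
cities.qty | max_amt
30 | 5
9 | 8
2 | 10
60 | 20
6 | 80

== RESULT ==
cities.qty | max_amt
30 | 5
9 | 8
2 | 10
60 | 20
6 | 80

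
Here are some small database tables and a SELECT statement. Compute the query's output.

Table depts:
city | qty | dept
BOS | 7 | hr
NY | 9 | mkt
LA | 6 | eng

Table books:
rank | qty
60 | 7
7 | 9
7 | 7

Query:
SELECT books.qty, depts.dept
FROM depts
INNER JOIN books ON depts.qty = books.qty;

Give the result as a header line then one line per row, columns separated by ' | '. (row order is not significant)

After JOIN books (3 rows):
depts.city | depts.qty | depts.dept | books.rank | books.qty
BOS | 7 | hr | 60 | 7
BOS | 7 | hr | 7 | 7
NY | 9 | mkt | 7 | 9
After SELECT (3 rows):
books.qty | depts.dept
7 | hr
7 | hr
9 | mkt

== RESULT ==
books.qty | depts.dept
7 | hr
7 | hr
9 | mkt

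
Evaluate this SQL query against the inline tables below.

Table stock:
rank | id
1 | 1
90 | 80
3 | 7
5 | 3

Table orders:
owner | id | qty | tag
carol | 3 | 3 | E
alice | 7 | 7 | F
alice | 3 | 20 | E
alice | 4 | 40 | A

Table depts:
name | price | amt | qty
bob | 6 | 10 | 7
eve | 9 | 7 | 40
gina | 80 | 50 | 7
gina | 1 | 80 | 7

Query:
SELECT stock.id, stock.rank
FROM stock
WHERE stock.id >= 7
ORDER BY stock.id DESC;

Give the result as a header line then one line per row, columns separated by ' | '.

== RESULT ==
stock.id | stock.rank
80 | 90
7 | 3

Derivation:
After WHERE (2 rows):
stock.rank | stock.id
90 | 80
3 | 7
After SELECT (2 rows):
stock.id | stock.rank
80 | 90
7 | 3
After ORDER BY (2 rows):
stock.id | stock.rank
80 | 90
7 | 3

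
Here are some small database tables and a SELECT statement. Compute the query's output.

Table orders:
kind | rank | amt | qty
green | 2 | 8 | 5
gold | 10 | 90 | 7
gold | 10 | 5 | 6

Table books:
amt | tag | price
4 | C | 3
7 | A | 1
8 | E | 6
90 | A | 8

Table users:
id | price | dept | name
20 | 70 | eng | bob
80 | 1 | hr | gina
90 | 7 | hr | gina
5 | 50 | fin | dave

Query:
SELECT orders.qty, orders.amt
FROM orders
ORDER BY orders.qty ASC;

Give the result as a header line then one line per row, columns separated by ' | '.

== RESULT ==
orders.qty | orders.amt
5 | 8
6 | 5
7 | 90

Derivation:
After SELECT (3 rows):
orders.qty | orders.amt
5 | 8
7 | 90
6 | 5
After ORDER BY (3 rows):
orders.qty | orders.amt
5 | 8
6 | 5
7 | 90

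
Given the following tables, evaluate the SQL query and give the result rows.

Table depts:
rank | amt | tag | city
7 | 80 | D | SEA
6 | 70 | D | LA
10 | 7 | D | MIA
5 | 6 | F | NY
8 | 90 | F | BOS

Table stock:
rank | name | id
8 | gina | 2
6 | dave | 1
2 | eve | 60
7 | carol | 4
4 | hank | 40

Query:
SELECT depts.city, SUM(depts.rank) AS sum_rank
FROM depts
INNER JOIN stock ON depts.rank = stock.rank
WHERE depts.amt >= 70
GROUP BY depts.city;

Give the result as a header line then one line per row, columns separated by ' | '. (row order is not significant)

After JOIN stock (3 rows):
depts.rank | depts.amt | depts.tag | depts.city | stock.rank | stock.name | stock.id
7 | 80 | D | SEA | 7 | carol | 4
6 | 70 | D | LA | 6 | dave | 1
8 | 90 | F | BOS | 8 | gina | 2
After WHERE (3 rows):
depts.rank | depts.amt | depts.tag | depts.city | stock.rank | stock.name | stock.id
7 | 80 | D | SEA | 7 | carol | 4
6 | 70 | D | LA | 6 | dave | 1
8 | 90 | F | BOS | 8 | gina | 2
After GROUP BY (3 rows):
depts.city | sum_rank
SEA | 7
LA | 6
BOS | 8

== RESULT ==
depts.city | sum_rank
SEA | 7
LA | 6
BOS | 8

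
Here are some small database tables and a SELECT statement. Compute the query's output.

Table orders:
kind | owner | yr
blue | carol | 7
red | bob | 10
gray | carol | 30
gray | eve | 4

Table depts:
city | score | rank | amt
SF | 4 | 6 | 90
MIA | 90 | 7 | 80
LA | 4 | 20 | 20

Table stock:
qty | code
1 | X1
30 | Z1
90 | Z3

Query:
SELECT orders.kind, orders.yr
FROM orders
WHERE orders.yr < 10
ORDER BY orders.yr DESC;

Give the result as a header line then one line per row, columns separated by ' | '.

After WHERE (2 rows):
orders.kind | orders.owner | orders.yr
blue | carol | 7
gray | eve | 4
After SELECT (2 rows):
orders.kind | orders.yr
blue | 7
gray | 4
After ORDER BY (2 rows):
orders.kind | orders.yr
blue | 7
gray | 4

== RESULT ==
orders.kind | orders.yr
blue | 7
gray | 4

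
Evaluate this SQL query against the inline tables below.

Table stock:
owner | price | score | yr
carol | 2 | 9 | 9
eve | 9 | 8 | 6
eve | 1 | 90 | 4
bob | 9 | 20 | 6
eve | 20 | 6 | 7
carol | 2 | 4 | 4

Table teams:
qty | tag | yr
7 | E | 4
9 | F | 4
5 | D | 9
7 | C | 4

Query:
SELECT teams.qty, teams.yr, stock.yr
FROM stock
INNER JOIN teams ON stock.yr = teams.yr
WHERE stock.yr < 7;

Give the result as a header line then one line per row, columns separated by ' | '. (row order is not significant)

After JOIN teams (7 rows):
stock.owner | stock.price | stock.score | stock.yr | teams.qty | teams.tag | teams.yr
carol | 2 | 9 | 9 | 5 | D | 9
eve | 1 | 90 | 4 | 7 | E | 4
eve | 1 | 90 | 4 | 9 | F | 4
eve | 1 | 90 | 4 | 7 | C | 4
carol | 2 | 4 | 4 | 7 | E | 4
carol | 2 | 4 | 4 | 9 | F | 4
carol | 2 | 4 | 4 | 7 | C | 4
After WHERE (6 rows):
stock.owner | stock.price | stock.score | stock.yr | teams.qty | teams.tag | teams.yr
eve | 1 | 90 | 4 | 7 | E | 4
eve | 1 | 90 | 4 | 9 | F | 4
eve | 1 | 90 | 4 | 7 | C | 4
carol | 2 | 4 | 4 | 7 | E | 4
carol | 2 | 4 | 4 | 9 | F | 4
carol | 2 | 4 | 4 | 7 | C | 4
After SELECT (6 rows):
teams.qty | teams.yr | stock.yr
7 | 4 | 4
9 | 4 | 4
7 | 4 | 4
7 | 4 | 4
9 | 4 | 4
7 | 4 | 4

== RESULT ==
teams.qty | teams.yr | stock.yr
7 | 4 | 4
9 | 4 | 4
7 | 4 | 4
7 | 4 | 4
9 | 4 | 4
7 | 4 | 4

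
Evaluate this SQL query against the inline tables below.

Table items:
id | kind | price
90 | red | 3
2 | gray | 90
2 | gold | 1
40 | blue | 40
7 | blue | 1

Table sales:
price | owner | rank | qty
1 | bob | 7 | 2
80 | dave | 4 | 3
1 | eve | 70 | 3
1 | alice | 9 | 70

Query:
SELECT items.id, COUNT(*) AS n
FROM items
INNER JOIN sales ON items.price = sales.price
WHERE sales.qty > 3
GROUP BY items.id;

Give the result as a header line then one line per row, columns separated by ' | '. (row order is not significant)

After JOIN sales (6 rows):
items.id | items.kind | items.price | sales.price | sales.owner | sales.rank | sales.qty
2 | gold | 1 | 1 | bob | 7 | 2
2 | gold | 1 | 1 | eve | 70 | 3
2 | gold | 1 | 1 | alice | 9 | 70
7 | blue | 1 | 1 | bob | 7 | 2
7 | blue | 1 | 1 | eve | 70 | 3
7 | blue | 1 | 1 | alice | 9 | 70
After WHERE (2 rows):
items.id | items.kind | items.price | sales.price | sales.owner | sales.rank | sales.qty
2 | gold | 1 | 1 | alice | 9 | 70
7 | blue | 1 | 1 | alice | 9 | 70
After GROUP BY (2 rows):
items.id | n
2 | 1
7 | 1

== RESULT ==
items.id | n
2 | 1
7 | 1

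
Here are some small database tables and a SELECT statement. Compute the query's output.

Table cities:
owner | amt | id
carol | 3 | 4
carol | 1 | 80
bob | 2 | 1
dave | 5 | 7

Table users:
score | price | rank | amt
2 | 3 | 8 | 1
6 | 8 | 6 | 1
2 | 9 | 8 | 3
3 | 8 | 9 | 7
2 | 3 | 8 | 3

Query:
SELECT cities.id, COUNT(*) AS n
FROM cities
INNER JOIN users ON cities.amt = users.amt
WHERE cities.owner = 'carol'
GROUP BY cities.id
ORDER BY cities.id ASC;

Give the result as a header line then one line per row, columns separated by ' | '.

== RESULT ==
cities.id | n
4 | 2
80 | 2

Derivation:
After JOIN users (4 rows):
cities.owner | cities.amt | cities.id | users.score | users.price | users.rank | users.amt
carol | 3 | 4 | 2 | 9 | 8 | 3
carol | 3 | 4 | 2 | 3 | 8 | 3
carol | 1 | 80 | 2 | 3 | 8 | 1
carol | 1 | 80 | 6 | 8 | 6 | 1
After WHERE (4 rows):
cities.owner | cities.amt | cities.id | users.score | users.price | users.rank | users.amt
carol | 3 | 4 | 2 | 9 | 8 | 3
carol | 3 | 4 | 2 | 3 | 8 | 3
carol | 1 | 80 | 2 | 3 | 8 | 1
carol | 1 | 80 | 6 | 8 | 6 | 1
After GROUP BY (2 rows):
cities.id | n
4 | 2
80 | 2
After ORDER BY (2 rows):
cities.id | n
4 | 2
80 | 2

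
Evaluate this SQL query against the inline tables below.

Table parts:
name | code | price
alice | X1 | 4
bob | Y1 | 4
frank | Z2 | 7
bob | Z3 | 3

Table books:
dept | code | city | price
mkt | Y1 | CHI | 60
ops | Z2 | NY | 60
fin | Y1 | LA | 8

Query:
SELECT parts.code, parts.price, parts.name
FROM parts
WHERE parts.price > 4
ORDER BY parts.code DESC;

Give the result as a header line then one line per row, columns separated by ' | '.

== RESULT ==
parts.code | parts.price | parts.name
Z2 | 7 | frank

Derivation:
After WHERE (1 rows):
parts.name | parts.code | parts.price
frank | Z2 | 7
After SELECT (1 rows):
parts.code | parts.price | parts.name
Z2 | 7 | frank
After ORDER BY (1 rows):
parts.code | parts.price | parts.name
Z2 | 7 | frank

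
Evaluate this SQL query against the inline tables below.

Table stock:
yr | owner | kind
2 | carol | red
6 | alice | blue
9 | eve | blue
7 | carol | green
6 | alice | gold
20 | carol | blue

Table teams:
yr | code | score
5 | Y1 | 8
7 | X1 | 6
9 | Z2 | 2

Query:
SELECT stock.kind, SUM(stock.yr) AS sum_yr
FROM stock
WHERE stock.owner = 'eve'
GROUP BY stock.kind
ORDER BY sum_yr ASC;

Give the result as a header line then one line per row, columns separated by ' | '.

After WHERE (1 rows):
stock.yr | stock.owner | stock.kind
9 | eve | blue
After GROUP BY (1 rows):
stock.kind | sum_yr
blue | 9
After ORDER BY (1 rows):
stock.kind | sum_yr
blue | 9

== RESULT ==
stock.kind | sum_yr
blue | 9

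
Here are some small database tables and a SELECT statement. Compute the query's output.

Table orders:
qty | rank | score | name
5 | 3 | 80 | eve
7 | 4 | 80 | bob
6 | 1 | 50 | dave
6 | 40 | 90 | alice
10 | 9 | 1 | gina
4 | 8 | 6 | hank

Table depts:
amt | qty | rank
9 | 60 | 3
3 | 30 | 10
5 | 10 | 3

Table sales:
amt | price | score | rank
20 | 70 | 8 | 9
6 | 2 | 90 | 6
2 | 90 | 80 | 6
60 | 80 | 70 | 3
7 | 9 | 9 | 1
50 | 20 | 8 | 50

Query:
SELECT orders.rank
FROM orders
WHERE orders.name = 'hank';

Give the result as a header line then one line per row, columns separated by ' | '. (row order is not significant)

== RESULT ==
orders.rank
8

Derivation:
After WHERE (1 rows):
orders.qty | orders.rank | orders.score | orders.name
4 | 8 | 6 | hank
After SELECT (1 rows):
orders.rank
8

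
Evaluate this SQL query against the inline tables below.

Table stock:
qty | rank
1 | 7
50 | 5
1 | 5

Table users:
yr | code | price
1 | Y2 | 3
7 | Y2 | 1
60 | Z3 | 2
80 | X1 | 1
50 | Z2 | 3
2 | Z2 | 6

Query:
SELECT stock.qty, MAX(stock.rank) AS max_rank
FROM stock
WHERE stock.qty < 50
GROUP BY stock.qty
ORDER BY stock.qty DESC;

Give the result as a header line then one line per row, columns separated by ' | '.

== RESULT ==
stock.qty | max_rank
1 | 7

Derivation:
After WHERE (2 rows):
stock.qty | stock.rank
1 | 7
1 | 5
After GROUP BY (1 rows):
stock.qty | max_rank
1 | 7
After ORDER BY (1 rows):
stock.qty | max_rank
1 | 7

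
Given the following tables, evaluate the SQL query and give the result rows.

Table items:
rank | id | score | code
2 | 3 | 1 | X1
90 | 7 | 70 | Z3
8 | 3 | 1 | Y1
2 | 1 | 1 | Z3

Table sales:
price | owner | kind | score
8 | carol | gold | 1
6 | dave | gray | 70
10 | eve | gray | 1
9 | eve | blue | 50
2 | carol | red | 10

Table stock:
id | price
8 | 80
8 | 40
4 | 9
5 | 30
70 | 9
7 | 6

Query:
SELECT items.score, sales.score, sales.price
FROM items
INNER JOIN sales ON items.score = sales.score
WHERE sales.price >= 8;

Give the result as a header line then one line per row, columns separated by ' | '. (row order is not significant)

== RESULT ==
items.score | sales.score | sales.price
1 | 1 | 8
1 | 1 | 10
1 | 1 | 8
1 | 1 | 10
1 | 1 | 8
1 | 1 | 10

Derivation:
After JOIN sales (7 rows):
items.rank | items.id | items.score | items.code | sales.price | sales.owner | sales.kind | sales.score
2 | 3 | 1 | X1 | 8 | carol | gold | 1
2 | 3 | 1 | X1 | 10 | eve | gray | 1
90 | 7 | 70 | Z3 | 6 | dave | gray | 70
8 | 3 | 1 | Y1 | 8 | carol | gold | 1
8 | 3 | 1 | Y1 | 10 | eve | gray | 1
2 | 1 | 1 | Z3 | 8 | carol | gold | 1
2 | 1 | 1 | Z3 | 10 | eve | gray | 1
After WHERE (6 rows):
items.rank | items.id | items.score | items.code | sales.price | sales.owner | sales.kind | sales.score
2 | 3 | 1 | X1 | 8 | carol | gold | 1
2 | 3 | 1 | X1 | 10 | eve | gray | 1
8 | 3 | 1 | Y1 | 8 | carol | gold | 1
8 | 3 | 1 | Y1 | 10 | eve | gray | 1
2 | 1 | 1 | Z3 | 8 | carol | gold | 1
2 | 1 | 1 | Z3 | 10 | eve | gray | 1
After SELECT (6 rows):
items.score | sales.score | sales.price
1 | 1 | 8
1 | 1 | 10
1 | 1 | 8
1 | 1 | 10
1 | 1 | 8
1 | 1 | 10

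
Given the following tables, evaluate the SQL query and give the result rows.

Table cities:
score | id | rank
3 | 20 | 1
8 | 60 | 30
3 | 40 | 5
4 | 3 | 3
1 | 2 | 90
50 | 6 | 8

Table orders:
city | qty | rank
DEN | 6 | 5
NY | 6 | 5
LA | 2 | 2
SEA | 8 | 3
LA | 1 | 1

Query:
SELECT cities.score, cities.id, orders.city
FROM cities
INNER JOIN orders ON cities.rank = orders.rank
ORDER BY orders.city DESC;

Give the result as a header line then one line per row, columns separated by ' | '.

== RESULT ==
cities.score | cities.id | orders.city
4 | 3 | SEA
3 | 40 | NY
3 | 20 | LA
3 | 40 | DEN

Derivation:
After JOIN orders (4 rows):
cities.score | cities.id | cities.rank | orders.city | orders.qty | orders.rank
3 | 20 | 1 | LA | 1 | 1
3 | 40 | 5 | DEN | 6 | 5
3 | 40 | 5 | NY | 6 | 5
4 | 3 | 3 | SEA | 8 | 3
After SELECT (4 rows):
cities.score | cities.id | orders.city
3 | 20 | LA
3 | 40 | DEN
3 | 40 | NY
4 | 3 | SEA
After ORDER BY (4 rows):
cities.score | cities.id | orders.city
4 | 3 | SEA
3 | 40 | NY
3 | 20 | LA
3 | 40 | DEN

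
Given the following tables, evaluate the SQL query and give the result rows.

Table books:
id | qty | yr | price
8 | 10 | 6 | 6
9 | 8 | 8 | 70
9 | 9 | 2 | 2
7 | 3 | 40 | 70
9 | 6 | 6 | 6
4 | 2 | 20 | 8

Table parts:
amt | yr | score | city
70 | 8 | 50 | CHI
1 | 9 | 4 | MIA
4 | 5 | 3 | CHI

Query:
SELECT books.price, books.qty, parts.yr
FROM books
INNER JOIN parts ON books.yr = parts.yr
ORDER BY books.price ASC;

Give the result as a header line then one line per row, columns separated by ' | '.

== RESULT ==
books.price | books.qty | parts.yr
70 | 8 | 8

Derivation:
After JOIN parts (1 rows):
books.id | books.qty | books.yr | books.price | parts.amt | parts.yr | parts.score | parts.city
9 | 8 | 8 | 70 | 70 | 8 | 50 | CHI
After SELECT (1 rows):
books.price | books.qty | parts.yr
70 | 8 | 8
After ORDER BY (1 rows):
books.price | books.qty | parts.yr
70 | 8 | 8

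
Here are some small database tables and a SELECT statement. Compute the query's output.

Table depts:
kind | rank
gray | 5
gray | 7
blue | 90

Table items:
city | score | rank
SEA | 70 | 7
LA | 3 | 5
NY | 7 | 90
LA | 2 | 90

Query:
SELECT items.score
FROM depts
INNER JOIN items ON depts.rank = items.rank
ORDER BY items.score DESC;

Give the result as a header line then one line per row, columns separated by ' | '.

== RESULT ==
items.score
70
7
3
2

Derivation:
After JOIN items (4 rows):
depts.kind | depts.rank | items.city | items.score | items.rank
gray | 5 | LA | 3 | 5
gray | 7 | SEA | 70 | 7
blue | 90 | NY | 7 | 90
blue | 90 | LA | 2 | 90
After SELECT (4 rows):
items.score
3
70
7
2
After ORDER BY (4 rows):
items.score
70
7
3
2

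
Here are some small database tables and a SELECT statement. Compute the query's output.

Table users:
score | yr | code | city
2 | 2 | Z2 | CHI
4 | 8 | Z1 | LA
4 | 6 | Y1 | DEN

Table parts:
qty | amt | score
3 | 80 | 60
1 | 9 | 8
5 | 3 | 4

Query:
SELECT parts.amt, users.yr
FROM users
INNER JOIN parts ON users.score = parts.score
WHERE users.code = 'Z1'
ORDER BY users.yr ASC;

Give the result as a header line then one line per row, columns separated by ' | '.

== RESULT ==
parts.amt | users.yr
3 | 8

Derivation:
After JOIN parts (2 rows):
users.score | users.yr | users.code | users.city | parts.qty | parts.amt | parts.score
4 | 8 | Z1 | LA | 5 | 3 | 4
4 | 6 | Y1 | DEN | 5 | 3 | 4
After WHERE (1 rows):
users.score | users.yr | users.code | users.city | parts.qty | parts.amt | parts.score
4 | 8 | Z1 | LA | 5 | 3 | 4
After SELECT (1 rows):
parts.amt | users.yr
3 | 8
After ORDER BY (1 rows):
parts.amt | users.yr
3 | 8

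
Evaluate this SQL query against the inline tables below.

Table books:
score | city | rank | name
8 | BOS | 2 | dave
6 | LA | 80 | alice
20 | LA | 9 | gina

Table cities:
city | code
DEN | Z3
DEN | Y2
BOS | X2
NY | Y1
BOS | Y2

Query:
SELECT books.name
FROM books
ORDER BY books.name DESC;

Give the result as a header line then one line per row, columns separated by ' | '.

== RESULT ==
books.name
gina
dave
alice

Derivation:
After SELECT (3 rows):
books.name
dave
alice
gina
After ORDER BY (3 rows):
books.name
gina
dave
alice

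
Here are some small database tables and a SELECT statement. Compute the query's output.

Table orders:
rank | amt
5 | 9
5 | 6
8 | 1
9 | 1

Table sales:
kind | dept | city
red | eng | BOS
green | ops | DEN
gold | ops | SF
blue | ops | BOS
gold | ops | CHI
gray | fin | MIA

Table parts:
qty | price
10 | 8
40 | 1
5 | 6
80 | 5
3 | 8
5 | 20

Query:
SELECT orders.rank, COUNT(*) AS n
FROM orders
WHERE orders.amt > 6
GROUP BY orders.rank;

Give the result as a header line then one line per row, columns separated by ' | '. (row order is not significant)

After WHERE (1 rows):
orders.rank | orders.amt
5 | 9
After GROUP BY (1 rows):
orders.rank | n
5 | 1

== RESULT ==
orders.rank | n
5 | 1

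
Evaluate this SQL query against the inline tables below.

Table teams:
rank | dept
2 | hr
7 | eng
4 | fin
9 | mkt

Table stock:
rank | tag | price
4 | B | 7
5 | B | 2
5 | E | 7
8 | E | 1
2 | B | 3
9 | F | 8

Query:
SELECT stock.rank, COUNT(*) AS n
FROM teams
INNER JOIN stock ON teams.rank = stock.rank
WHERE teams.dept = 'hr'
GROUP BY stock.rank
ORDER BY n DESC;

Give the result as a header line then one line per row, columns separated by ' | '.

== RESULT ==
stock.rank | n
2 | 1

Derivation:
After JOIN stock (3 rows):
teams.rank | teams.dept | stock.rank | stock.tag | stock.price
2 | hr | 2 | B | 3
4 | fin | 4 | B | 7
9 | mkt | 9 | F | 8
After WHERE (1 rows):
teams.rank | teams.dept | stock.rank | stock.tag | stock.price
2 | hr | 2 | B | 3
After GROUP BY (1 rows):
stock.rank | n
2 | 1
After ORDER BY (1 rows):
stock.rank | n
2 | 1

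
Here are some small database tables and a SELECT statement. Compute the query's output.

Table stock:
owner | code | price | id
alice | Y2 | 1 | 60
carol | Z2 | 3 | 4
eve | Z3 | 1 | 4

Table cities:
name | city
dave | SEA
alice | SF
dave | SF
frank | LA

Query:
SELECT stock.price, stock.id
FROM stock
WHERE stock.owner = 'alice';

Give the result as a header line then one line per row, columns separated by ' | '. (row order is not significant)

== RESULT ==
stock.price | stock.id
1 | 60

Derivation:
After WHERE (1 rows):
stock.owner | stock.code | stock.price | stock.id
alice | Y2 | 1 | 60
After SELECT (1 rows):
stock.price | stock.id
1 | 60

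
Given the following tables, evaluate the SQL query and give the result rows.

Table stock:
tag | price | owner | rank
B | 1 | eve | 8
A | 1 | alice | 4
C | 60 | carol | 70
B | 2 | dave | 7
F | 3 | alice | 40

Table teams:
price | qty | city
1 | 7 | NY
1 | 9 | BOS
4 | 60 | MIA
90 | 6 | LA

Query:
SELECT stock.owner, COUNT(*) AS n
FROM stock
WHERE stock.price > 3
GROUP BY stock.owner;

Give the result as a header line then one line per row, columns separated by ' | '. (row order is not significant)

After WHERE (1 rows):
stock.tag | stock.price | stock.owner | stock.rank
C | 60 | carol | 70
After GROUP BY (1 rows):
stock.owner | n
carol | 1

== RESULT ==
stock.owner | n
carol | 1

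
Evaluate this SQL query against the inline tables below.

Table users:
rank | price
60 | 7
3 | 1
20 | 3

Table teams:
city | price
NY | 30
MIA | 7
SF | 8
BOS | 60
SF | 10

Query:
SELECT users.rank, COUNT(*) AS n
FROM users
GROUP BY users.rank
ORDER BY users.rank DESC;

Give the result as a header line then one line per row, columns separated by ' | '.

After GROUP BY (3 rows):
users.rank | n
60 | 1
3 | 1
20 | 1
After ORDER BY (3 rows):
users.rank | n
60 | 1
20 | 1
3 | 1

== RESULT ==
users.rank | n
60 | 1
20 | 1
3 | 1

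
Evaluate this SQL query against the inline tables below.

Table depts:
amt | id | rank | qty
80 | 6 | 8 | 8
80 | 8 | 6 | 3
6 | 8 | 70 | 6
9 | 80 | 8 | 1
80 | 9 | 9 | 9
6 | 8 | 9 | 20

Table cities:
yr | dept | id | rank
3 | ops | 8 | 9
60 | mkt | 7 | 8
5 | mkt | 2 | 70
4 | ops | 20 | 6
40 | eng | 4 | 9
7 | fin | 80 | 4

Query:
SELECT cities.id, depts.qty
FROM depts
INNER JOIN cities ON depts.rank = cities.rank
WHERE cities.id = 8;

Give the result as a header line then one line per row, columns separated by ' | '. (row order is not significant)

After JOIN cities (8 rows):
depts.amt | depts.id | depts.rank | depts.qty | cities.yr | cities.dept | cities.id | cities.rank
80 | 6 | 8 | 8 | 60 | mkt | 7 | 8
80 | 8 | 6 | 3 | 4 | ops | 20 | 6
6 | 8 | 70 | 6 | 5 | mkt | 2 | 70
9 | 80 | 8 | 1 | 60 | mkt | 7 | 8
80 | 9 | 9 | 9 | 3 | ops | 8 | 9
80 | 9 | 9 | 9 | 40 | eng | 4 | 9
6 | 8 | 9 | 20 | 3 | ops | 8 | 9
6 | 8 | 9 | 20 | 40 | eng | 4 | 9
After WHERE (2 rows):
depts.amt | depts.id | depts.rank | depts.qty | cities.yr | cities.dept | cities.id | cities.rank
80 | 9 | 9 | 9 | 3 | ops | 8 | 9
6 | 8 | 9 | 20 | 3 | ops | 8 | 9
After SELECT (2 rows):
cities.id | depts.qty
8 | 9
8 | 20

== RESULT ==
cities.id | depts.qty
8 | 9
8 | 20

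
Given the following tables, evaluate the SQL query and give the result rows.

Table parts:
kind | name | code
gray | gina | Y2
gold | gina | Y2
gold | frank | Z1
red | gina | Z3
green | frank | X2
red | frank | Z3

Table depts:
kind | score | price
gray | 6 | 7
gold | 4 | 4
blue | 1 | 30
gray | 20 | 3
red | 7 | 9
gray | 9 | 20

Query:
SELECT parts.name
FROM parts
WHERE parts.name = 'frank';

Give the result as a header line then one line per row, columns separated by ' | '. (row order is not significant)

== RESULT ==
parts.name
frank
frank
frank

Derivation:
After WHERE (3 rows):
parts.kind | parts.name | parts.code
gold | frank | Z1
green | frank | X2
red | frank | Z3
After SELECT (3 rows):
parts.name
frank
frank
frank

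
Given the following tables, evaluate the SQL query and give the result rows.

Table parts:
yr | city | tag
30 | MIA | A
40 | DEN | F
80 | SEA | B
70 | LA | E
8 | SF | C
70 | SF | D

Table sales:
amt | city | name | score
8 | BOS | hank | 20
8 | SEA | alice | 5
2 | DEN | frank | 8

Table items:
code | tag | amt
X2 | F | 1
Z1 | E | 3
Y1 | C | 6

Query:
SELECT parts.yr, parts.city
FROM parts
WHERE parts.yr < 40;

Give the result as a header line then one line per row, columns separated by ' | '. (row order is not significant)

== RESULT ==
parts.yr | parts.city
30 | MIA
8 | SF

Derivation:
After WHERE (2 rows):
parts.yr | parts.city | parts.tag
30 | MIA | A
8 | SF | C
After SELECT (2 rows):
parts.yr | parts.city
30 | MIA
8 | SF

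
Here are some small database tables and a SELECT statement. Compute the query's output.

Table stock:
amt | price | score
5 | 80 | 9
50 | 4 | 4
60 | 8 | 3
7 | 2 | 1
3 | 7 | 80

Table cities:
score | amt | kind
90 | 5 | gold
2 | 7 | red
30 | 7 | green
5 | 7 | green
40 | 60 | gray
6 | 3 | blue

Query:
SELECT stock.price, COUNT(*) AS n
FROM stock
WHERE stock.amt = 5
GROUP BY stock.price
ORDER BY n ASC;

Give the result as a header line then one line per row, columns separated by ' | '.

== RESULT ==
stock.price | n
80 | 1

Derivation:
After WHERE (1 rows):
stock.amt | stock.price | stock.score
5 | 80 | 9
After GROUP BY (1 rows):
stock.price | n
80 | 1
After ORDER BY (1 rows):
stock.price | n
80 | 1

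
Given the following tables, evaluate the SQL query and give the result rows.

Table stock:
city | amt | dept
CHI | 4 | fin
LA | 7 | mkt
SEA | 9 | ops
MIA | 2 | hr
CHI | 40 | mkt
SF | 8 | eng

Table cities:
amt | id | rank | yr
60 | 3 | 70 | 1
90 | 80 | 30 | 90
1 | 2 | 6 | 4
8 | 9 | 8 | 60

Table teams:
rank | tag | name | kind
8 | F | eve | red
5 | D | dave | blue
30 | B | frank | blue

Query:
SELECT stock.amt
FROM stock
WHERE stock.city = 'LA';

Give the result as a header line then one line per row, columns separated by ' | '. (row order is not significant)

After WHERE (1 rows):
stock.city | stock.amt | stock.dept
LA | 7 | mkt
After SELECT (1 rows):
stock.amt
7

== RESULT ==
stock.amt
7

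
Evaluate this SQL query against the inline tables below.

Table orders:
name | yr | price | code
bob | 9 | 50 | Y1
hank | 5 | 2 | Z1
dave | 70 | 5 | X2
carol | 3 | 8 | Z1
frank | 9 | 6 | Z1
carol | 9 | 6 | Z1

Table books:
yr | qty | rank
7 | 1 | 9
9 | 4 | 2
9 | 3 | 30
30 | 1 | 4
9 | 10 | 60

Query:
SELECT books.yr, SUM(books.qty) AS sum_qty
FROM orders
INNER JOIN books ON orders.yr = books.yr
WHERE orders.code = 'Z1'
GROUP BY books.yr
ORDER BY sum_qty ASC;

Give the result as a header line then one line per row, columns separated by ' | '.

== RESULT ==
books.yr | sum_qty
9 | 34

Derivation:
After JOIN books (9 rows):
orders.name | orders.yr | orders.price | orders.code | books.yr | books.qty | books.rank
bob | 9 | 50 | Y1 | 9 | 4 | 2
bob | 9 | 50 | Y1 | 9 | 3 | 30
bob | 9 | 50 | Y1 | 9 | 10 | 60
frank | 9 | 6 | Z1 | 9 | 4 | 2
frank | 9 | 6 | Z1 | 9 | 3 | 30
frank | 9 | 6 | Z1 | 9 | 10 | 60
carol | 9 | 6 | Z1 | 9 | 4 | 2
carol | 9 | 6 | Z1 | 9 | 3 | 30
carol | 9 | 6 | Z1 | 9 | 10 | 60
After WHERE (6 rows):
orders.name | orders.yr | orders.price | orders.code | books.yr | books.qty | books.rank
frank | 9 | 6 | Z1 | 9 | 4 | 2
frank | 9 | 6 | Z1 | 9 | 3 | 30
frank | 9 | 6 | Z1 | 9 | 10 | 60
carol | 9 | 6 | Z1 | 9 | 4 | 2
carol | 9 | 6 | Z1 | 9 | 3 | 30
carol | 9 | 6 | Z1 | 9 | 10 | 60
After GROUP BY (1 rows):
books.yr | sum_qty
9 | 34
After ORDER BY (1 rows):
books.yr | sum_qty
9 | 34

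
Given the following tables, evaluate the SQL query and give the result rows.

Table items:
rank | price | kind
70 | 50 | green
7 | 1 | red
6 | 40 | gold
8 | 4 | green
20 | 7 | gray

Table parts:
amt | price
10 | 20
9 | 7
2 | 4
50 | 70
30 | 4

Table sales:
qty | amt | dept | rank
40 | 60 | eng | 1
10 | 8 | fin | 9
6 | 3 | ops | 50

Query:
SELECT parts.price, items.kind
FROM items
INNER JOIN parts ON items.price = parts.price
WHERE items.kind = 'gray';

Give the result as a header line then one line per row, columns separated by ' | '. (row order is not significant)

After JOIN parts (3 rows):
items.rank | items.price | items.kind | parts.amt | parts.price
8 | 4 | green | 2 | 4
8 | 4 | green | 30 | 4
20 | 7 | gray | 9 | 7
After WHERE (1 rows):
items.rank | items.price | items.kind | parts.amt | parts.price
20 | 7 | gray | 9 | 7
After SELECT (1 rows):
parts.price | items.kind
7 | gray

== RESULT ==
parts.price | items.kind
7 | gray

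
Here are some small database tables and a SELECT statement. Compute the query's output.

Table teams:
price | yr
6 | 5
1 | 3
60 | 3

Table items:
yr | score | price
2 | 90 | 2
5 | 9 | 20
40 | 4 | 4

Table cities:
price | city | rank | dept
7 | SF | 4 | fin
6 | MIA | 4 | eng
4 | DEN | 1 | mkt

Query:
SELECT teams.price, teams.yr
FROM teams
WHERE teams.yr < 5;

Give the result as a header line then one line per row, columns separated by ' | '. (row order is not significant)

After WHERE (2 rows):
teams.price | teams.yr
1 | 3
60 | 3
After SELECT (2 rows):
teams.price | teams.yr
1 | 3
60 | 3

== RESULT ==
teams.price | teams.yr
1 | 3
60 | 3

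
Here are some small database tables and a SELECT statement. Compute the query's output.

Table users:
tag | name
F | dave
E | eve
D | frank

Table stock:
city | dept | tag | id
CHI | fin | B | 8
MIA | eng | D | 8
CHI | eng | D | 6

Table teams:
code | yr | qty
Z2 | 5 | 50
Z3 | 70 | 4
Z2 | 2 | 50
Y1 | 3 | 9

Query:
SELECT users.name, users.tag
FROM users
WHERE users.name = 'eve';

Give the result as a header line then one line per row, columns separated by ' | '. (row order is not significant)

After WHERE (1 rows):
users.tag | users.name
E | eve
After SELECT (1 rows):
users.name | users.tag
eve | E

== RESULT ==
users.name | users.tag
eve | E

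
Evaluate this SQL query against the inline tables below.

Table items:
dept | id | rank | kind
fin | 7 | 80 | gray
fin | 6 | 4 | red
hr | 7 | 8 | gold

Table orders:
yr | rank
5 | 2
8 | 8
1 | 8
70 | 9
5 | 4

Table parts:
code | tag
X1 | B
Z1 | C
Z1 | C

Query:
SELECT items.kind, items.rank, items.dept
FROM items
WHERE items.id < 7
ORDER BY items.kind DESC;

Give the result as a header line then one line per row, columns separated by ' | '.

== RESULT ==
items.kind | items.rank | items.dept
red | 4 | fin

Derivation:
After WHERE (1 rows):
items.dept | items.id | items.rank | items.kind
fin | 6 | 4 | red
After SELECT (1 rows):
items.kind | items.rank | items.dept
red | 4 | fin
After ORDER BY (1 rows):
items.kind | items.rank | items.dept
red | 4 | fin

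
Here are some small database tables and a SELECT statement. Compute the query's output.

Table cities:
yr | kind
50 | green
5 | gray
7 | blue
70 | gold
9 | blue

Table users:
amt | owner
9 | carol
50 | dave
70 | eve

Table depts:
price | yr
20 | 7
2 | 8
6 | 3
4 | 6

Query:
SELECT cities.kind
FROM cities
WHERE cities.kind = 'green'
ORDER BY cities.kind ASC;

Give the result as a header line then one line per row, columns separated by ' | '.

== RESULT ==
cities.kind
green

Derivation:
After WHERE (1 rows):
cities.yr | cities.kind
50 | green
After SELECT (1 rows):
cities.kind
green
After ORDER BY (1 rows):
cities.kind
green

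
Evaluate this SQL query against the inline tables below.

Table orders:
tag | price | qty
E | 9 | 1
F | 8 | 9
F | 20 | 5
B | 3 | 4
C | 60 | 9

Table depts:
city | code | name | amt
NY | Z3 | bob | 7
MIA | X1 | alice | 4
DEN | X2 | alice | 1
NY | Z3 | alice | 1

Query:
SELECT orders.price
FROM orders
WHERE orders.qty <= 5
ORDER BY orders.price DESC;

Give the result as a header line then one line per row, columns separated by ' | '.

== RESULT ==
orders.price
20
9
3

Derivation:
After WHERE (3 rows):
orders.tag | orders.price | orders.qty
E | 9 | 1
F | 20 | 5
B | 3 | 4
After SELECT (3 rows):
orders.price
9
20
3
After ORDER BY (3 rows):
orders.price
20
9
3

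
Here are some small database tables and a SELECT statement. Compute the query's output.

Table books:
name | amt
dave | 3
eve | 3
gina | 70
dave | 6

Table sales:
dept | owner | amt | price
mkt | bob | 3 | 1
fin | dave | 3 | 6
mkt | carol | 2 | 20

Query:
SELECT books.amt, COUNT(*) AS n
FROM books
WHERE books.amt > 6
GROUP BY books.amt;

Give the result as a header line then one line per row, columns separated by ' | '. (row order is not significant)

== RESULT ==
books.amt | n
70 | 1

Derivation:
After WHERE (1 rows):
books.name | books.amt
gina | 70
After GROUP BY (1 rows):
books.amt | n
70 | 1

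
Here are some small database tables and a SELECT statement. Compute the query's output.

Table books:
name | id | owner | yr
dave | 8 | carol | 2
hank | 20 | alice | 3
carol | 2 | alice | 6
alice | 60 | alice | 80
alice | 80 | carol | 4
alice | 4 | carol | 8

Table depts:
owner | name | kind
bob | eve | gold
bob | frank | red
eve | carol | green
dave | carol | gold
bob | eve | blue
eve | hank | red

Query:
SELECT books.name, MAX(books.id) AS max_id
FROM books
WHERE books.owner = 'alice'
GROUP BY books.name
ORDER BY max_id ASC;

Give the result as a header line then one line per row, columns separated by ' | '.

After WHERE (3 rows):
books.name | books.id | books.owner | books.yr
hank | 20 | alice | 3
carol | 2 | alice | 6
alice | 60 | alice | 80
After GROUP BY (3 rows):
books.name | max_id
hank | 20
carol | 2
alice | 60
After ORDER BY (3 rows):
books.name | max_id
carol | 2
hank | 20
alice | 60

== RESULT ==
books.name | max_id
carol | 2
hank | 20
alice | 60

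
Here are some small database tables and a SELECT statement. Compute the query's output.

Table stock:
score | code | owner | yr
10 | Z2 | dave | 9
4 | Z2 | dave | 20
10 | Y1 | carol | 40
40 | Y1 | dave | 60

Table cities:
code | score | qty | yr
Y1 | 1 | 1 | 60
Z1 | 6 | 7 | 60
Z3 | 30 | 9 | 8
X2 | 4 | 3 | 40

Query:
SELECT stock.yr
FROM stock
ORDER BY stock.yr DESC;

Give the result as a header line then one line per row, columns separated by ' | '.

== RESULT ==
stock.yr
60
40
20
9

Derivation:
After SELECT (4 rows):
stock.yr
9
20
40
60
After ORDER BY (4 rows):
stock.yr
60
40
20
9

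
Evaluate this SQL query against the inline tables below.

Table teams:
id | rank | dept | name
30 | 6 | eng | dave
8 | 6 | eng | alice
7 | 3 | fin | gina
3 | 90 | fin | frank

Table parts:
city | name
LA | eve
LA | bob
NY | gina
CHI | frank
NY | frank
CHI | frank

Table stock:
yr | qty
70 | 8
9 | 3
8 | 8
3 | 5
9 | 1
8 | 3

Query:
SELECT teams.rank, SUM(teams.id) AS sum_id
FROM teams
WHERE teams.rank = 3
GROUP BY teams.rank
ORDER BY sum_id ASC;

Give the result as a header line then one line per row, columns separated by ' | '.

After WHERE (1 rows):
teams.id | teams.rank | teams.dept | teams.name
7 | 3 | fin | gina
After GROUP BY (1 rows):
teams.rank | sum_id
3 | 7
After ORDER BY (1 rows):
teams.rank | sum_id
3 | 7

== RESULT ==
teams.rank | sum_id
3 | 7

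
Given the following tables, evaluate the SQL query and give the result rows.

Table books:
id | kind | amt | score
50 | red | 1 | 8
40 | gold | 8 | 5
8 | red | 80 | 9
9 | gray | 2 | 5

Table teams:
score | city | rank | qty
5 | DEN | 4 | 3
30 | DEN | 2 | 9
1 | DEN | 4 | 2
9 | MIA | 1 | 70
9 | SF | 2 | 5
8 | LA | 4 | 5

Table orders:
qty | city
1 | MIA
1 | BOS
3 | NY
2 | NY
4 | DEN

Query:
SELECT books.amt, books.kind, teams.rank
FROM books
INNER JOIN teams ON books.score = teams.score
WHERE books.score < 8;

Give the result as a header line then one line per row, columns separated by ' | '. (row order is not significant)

After JOIN teams (5 rows):
books.id | books.kind | books.amt | books.score | teams.score | teams.city | teams.rank | teams.qty
50 | red | 1 | 8 | 8 | LA | 4 | 5
40 | gold | 8 | 5 | 5 | DEN | 4 | 3
8 | red | 80 | 9 | 9 | MIA | 1 | 70
8 | red | 80 | 9 | 9 | SF | 2 | 5
9 | gray | 2 | 5 | 5 | DEN | 4 | 3
After WHERE (2 rows):
books.id | books.kind | books.amt | books.score | teams.score | teams.city | teams.rank | teams.qty
40 | gold | 8 | 5 | 5 | DEN | 4 | 3
9 | gray | 2 | 5 | 5 | DEN | 4 | 3
After SELECT (2 rows):
books.amt | books.kind | teams.rank
8 | gold | 4
2 | gray | 4

== RESULT ==
books.amt | books.kind | teams.rank
8 | gold | 4
2 | gray | 4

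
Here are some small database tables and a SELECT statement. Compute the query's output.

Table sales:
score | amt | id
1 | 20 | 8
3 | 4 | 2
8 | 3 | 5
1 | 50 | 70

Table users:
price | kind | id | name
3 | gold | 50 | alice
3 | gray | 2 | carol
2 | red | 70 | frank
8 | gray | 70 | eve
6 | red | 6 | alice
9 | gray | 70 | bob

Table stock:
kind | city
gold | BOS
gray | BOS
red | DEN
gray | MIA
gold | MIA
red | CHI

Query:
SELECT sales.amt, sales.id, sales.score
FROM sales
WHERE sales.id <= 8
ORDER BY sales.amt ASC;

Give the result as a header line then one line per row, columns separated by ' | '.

== RESULT ==
sales.amt | sales.id | sales.score
3 | 5 | 8
4 | 2 | 3
20 | 8 | 1

Derivation:
After WHERE (3 rows):
sales.score | sales.amt | sales.id
1 | 20 | 8
3 | 4 | 2
8 | 3 | 5
After SELECT (3 rows):
sales.amt | sales.id | sales.score
20 | 8 | 1
4 | 2 | 3
3 | 5 | 8
After ORDER BY (3 rows):
sales.amt | sales.id | sales.score
3 | 5 | 8
4 | 2 | 3
20 | 8 | 1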